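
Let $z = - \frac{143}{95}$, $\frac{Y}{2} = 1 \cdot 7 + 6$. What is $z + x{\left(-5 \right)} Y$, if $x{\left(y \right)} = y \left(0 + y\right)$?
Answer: $\frac{61607}{95} \approx 648.5$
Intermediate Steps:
$Y = 26$ ($Y = 2 \left(1 \cdot 7 + 6\right) = 2 \left(7 + 6\right) = 2 \cdot 13 = 26$)
$z = - \frac{143}{95}$ ($z = \left(-143\right) \frac{1}{95} = - \frac{143}{95} \approx -1.5053$)
$x{\left(y \right)} = y^{2}$ ($x{\left(y \right)} = y y = y^{2}$)
$z + x{\left(-5 \right)} Y = - \frac{143}{95} + \left(-5\right)^{2} \cdot 26 = - \frac{143}{95} + 25 \cdot 26 = - \frac{143}{95} + 650 = \frac{61607}{95}$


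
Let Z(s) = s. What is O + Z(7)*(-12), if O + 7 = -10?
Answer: -101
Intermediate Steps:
O = -17 (O = -7 - 10 = -17)
O + Z(7)*(-12) = -17 + 7*(-12) = -17 - 84 = -101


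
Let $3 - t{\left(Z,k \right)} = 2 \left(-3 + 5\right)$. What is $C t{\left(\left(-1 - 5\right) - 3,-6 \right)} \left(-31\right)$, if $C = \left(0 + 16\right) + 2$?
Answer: $558$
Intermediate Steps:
$t{\left(Z,k \right)} = -1$ ($t{\left(Z,k \right)} = 3 - 2 \left(-3 + 5\right) = 3 - 2 \cdot 2 = 3 - 4 = -1$)
$C = 18$ ($C = 16 + 2 = 18$)
$C t{\left(\left(-1 - 5\right) - 3,-6 \right)} \left(-31\right) = 18 \left(-1\right) \left(-31\right) = \left(-18\right) \left(-31\right) = 558$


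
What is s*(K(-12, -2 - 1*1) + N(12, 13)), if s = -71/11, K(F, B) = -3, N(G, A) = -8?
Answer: 71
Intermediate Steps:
s = -71/11 (s = -71*1/11 = -71/11 ≈ -6.4545)
s*(K(-12, -2 - 1*1) + N(12, 13)) = -71*(-3 - 8)/11 = -71/11*(-11) = 71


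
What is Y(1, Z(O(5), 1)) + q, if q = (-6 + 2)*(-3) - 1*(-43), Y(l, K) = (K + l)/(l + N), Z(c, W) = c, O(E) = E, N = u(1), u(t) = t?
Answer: 58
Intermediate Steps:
N = 1
Y(l, K) = (K + l)/(1 + l) (Y(l, K) = (K + l)/(l + 1) = (K + l)/(1 + l))
q = 55 (q = -4*(-3) + 43 = 12 + 43 = 55)
Y(1, Z(O(5), 1)) + q = (5 + 1)/(1 + 1) + 55 = 6/2 + 55 = (½)*6 + 55 = 3 + 55 = 58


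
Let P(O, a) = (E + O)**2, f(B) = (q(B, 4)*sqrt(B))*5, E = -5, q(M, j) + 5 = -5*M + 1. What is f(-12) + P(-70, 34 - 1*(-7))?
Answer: 5625 + 560*I*sqrt(3) ≈ 5625.0 + 969.95*I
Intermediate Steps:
q(M, j) = -4 - 5*M (q(M, j) = -5 + (-5*M + 1) = -5 + (1 - 5*M) = -4 - 5*M)
f(B) = 5*sqrt(B)*(-4 - 5*B) (f(B) = ((-4 - 5*B)*sqrt(B))*5 = (sqrt(B)*(-4 - 5*B))*5 = 5*sqrt(B)*(-4 - 5*B))
P(O, a) = (-5 + O)**2
f(-12) + P(-70, 34 - 1*(-7)) = sqrt(-12)*(-20 - 25*(-12)) + (-5 - 70)**2 = (2*I*sqrt(3))*(-20 + 300) + (-75)**2 = (2*I*sqrt(3))*280 + 5625 = 560*I*sqrt(3) + 5625 = 5625 + 560*I*sqrt(3)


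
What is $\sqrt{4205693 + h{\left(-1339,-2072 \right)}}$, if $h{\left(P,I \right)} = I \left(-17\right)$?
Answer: $9 \sqrt{52357} \approx 2059.3$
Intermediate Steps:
$h{\left(P,I \right)} = - 17 I$
$\sqrt{4205693 + h{\left(-1339,-2072 \right)}} = \sqrt{4205693 - -35224} = \sqrt{4205693 + 35224} = \sqrt{4240917} = 9 \sqrt{52357}$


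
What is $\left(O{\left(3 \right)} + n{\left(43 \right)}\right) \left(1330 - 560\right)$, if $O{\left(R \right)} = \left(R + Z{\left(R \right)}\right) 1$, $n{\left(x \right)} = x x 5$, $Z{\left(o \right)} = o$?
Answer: $7123270$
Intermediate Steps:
$n{\left(x \right)} = 5 x^{2}$ ($n{\left(x \right)} = x^{2} \cdot 5 = 5 x^{2}$)
$O{\left(R \right)} = 2 R$ ($O{\left(R \right)} = \left(R + R\right) 1 = 2 R 1 = 2 R$)
$\left(O{\left(3 \right)} + n{\left(43 \right)}\right) \left(1330 - 560\right) = \left(2 \cdot 3 + 5 \cdot 43^{2}\right) \left(1330 - 560\right) = \left(6 + 5 \cdot 1849\right) 770 = \left(6 + 9245\right) 770 = 9251 \cdot 770 = 7123270$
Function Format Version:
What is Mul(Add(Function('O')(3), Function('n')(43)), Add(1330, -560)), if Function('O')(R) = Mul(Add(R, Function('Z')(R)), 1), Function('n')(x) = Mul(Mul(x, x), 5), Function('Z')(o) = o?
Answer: 7123270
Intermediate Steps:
Function('n')(x) = Mul(5, Pow(x, 2)) (Function('n')(x) = Mul(Pow(x, 2), 5) = Mul(5, Pow(x, 2)))
Function('O')(R) = Mul(2, R) (Function('O')(R) = Mul(Add(R, R), 1) = Mul(Mul(2, R), 1) = Mul(2, R))
Mul(Add(Function('O')(3), Function('n')(43)), Add(1330, -560)) = Mul(Add(Mul(2, 3), Mul(5, Pow(43, 2))), Add(1330, -560)) = Mul(Add(6, Mul(5, 1849)), 770) = Mul(Add(6, 9245), 770) = Mul(9251, 770) = 7123270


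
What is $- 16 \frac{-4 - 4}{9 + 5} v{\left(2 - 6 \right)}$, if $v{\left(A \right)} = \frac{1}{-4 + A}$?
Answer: $- \frac{8}{7} \approx -1.1429$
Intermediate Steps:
$- 16 \frac{-4 - 4}{9 + 5} v{\left(2 - 6 \right)} = \frac{\left(-16\right) \frac{-4 - 4}{9 + 5}}{-4 + \left(2 - 6\right)} = \frac{\left(-16\right) \left(- \frac{8}{14}\right)}{-4 + \left(2 - 6\right)} = \frac{\left(-16\right) \left(\left(-8\right) \frac{1}{14}\right)}{-4 - 4} = \frac{\left(-16\right) \left(- \frac{4}{7}\right)}{-8} = \frac{64}{7} \left(- \frac{1}{8}\right) = - \frac{8}{7}$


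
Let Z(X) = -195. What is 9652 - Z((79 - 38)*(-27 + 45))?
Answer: 9847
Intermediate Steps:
9652 - Z((79 - 38)*(-27 + 45)) = 9652 - 1*(-195) = 9652 + 195 = 9847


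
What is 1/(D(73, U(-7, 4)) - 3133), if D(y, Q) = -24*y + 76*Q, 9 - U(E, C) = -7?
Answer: -1/3669 ≈ -0.00027255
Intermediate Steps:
U(E, C) = 16 (U(E, C) = 9 - 1*(-7) = 9 + 7 = 16)
1/(D(73, U(-7, 4)) - 3133) = 1/((-24*73 + 76*16) - 3133) = 1/((-1752 + 1216) - 3133) = 1/(-536 - 3133) = 1/(-3669) = -1/3669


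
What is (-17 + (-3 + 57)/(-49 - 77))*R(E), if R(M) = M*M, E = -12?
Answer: -17568/7 ≈ -2509.7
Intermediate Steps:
R(M) = M²
(-17 + (-3 + 57)/(-49 - 77))*R(E) = (-17 + (-3 + 57)/(-49 - 77))*(-12)² = (-17 + 54/(-126))*144 = (-17 + 54*(-1/126))*144 = (-17 - 3/7)*144 = -122/7*144 = -17568/7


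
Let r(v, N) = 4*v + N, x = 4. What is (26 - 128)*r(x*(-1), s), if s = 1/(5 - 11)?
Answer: 1649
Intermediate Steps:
s = -1/6 (s = 1/(-6) = -1/6 ≈ -0.16667)
r(v, N) = N + 4*v
(26 - 128)*r(x*(-1), s) = (26 - 128)*(-1/6 + 4*(4*(-1))) = -102*(-1/6 + 4*(-4)) = -102*(-1/6 - 16) = -102*(-97/6) = 1649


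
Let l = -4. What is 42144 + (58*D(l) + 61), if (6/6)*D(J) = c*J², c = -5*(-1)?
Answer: 46845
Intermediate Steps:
c = 5
D(J) = 5*J²
42144 + (58*D(l) + 61) = 42144 + (58*(5*(-4)²) + 61) = 42144 + (58*(5*16) + 61) = 42144 + (58*80 + 61) = 42144 + (4640 + 61) = 42144 + 4701 = 46845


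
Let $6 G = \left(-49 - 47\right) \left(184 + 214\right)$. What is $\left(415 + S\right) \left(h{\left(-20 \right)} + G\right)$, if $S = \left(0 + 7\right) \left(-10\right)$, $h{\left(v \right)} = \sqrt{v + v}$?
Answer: $-2196960 + 690 i \sqrt{10} \approx -2.197 \cdot 10^{6} + 2182.0 i$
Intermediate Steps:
$h{\left(v \right)} = \sqrt{2} \sqrt{v}$ ($h{\left(v \right)} = \sqrt{2 v} = \sqrt{2} \sqrt{v}$)
$S = -70$ ($S = 7 \left(-10\right) = -70$)
$G = -6368$ ($G = \frac{\left(-49 - 47\right) \left(184 + 214\right)}{6} = \frac{\left(-96\right) 398}{6} = \frac{1}{6} \left(-38208\right) = -6368$)
$\left(415 + S\right) \left(h{\left(-20 \right)} + G\right) = \left(415 - 70\right) \left(\sqrt{2} \sqrt{-20} - 6368\right) = 345 \left(\sqrt{2} \cdot 2 i \sqrt{5} - 6368\right) = 345 \left(2 i \sqrt{10} - 6368\right) = 345 \left(-6368 + 2 i \sqrt{10}\right) = -2196960 + 690 i \sqrt{10}$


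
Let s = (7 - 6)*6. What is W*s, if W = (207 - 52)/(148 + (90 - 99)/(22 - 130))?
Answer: 11160/1777 ≈ 6.2803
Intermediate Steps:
W = 1860/1777 (W = 155/(148 - 9/(-108)) = 155/(148 - 9*(-1/108)) = 155/(148 + 1/12) = 155/(1777/12) = 155*(12/1777) = 1860/1777 ≈ 1.0467)
s = 6 (s = 1*6 = 6)
W*s = (1860/1777)*6 = 11160/1777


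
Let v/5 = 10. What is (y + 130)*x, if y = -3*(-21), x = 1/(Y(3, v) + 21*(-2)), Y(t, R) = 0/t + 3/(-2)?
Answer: -386/87 ≈ -4.4368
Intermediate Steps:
v = 50 (v = 5*10 = 50)
Y(t, R) = -3/2 (Y(t, R) = 0 + 3*(-½) = 0 - 3/2 = -3/2)
x = -2/87 (x = 1/(-3/2 + 21*(-2)) = 1/(-3/2 - 42) = 1/(-87/2) = -2/87 ≈ -0.022988)
y = 63
(y + 130)*x = (63 + 130)*(-2/87) = 193*(-2/87) = -386/87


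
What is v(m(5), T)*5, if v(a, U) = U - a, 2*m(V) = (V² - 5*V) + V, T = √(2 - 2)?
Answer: -25/2 ≈ -12.500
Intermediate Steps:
T = 0 (T = √0 = 0)
m(V) = V²/2 - 2*V (m(V) = ((V² - 5*V) + V)/2 = (V² - 4*V)/2 = V²/2 - 2*V)
v(m(5), T)*5 = (0 - 5*(-4 + 5)/2)*5 = (0 - 5/2)*5 = -5/2*5 = -25/2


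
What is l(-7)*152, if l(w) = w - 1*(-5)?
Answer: -304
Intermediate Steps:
l(w) = 5 + w (l(w) = w + 5 = 5 + w)
l(-7)*152 = (5 - 7)*152 = -2*152 = -304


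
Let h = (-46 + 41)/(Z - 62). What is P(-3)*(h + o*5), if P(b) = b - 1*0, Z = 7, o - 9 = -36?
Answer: 4452/11 ≈ 404.73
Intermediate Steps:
o = -27 (o = 9 - 36 = -27)
P(b) = b (P(b) = b + 0 = b)
h = 1/11 (h = (-46 + 41)/(7 - 62) = -5/(-55) = -5*(-1/55) = 1/11 ≈ 0.090909)
P(-3)*(h + o*5) = -3*(1/11 - 27*5) = -3*(1/11 - 135) = -3*(-1484/11) = 4452/11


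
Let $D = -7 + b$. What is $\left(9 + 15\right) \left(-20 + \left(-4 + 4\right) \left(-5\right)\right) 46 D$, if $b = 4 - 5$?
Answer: $176640$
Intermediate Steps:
$b = -1$ ($b = 4 - 5 = -1$)
$D = -8$ ($D = -7 - 1 = -8$)
$\left(9 + 15\right) \left(-20 + \left(-4 + 4\right) \left(-5\right)\right) 46 D = \left(9 + 15\right) \left(-20 + \left(-4 + 4\right) \left(-5\right)\right) 46 \left(-8\right) = 24 \left(-20 + 0 \left(-5\right)\right) 46 \left(-8\right) = 24 \left(-20 + 0\right) 46 \left(-8\right) = 24 \left(-20\right) 46 \left(-8\right) = \left(-480\right) 46 \left(-8\right) = \left(-22080\right) \left(-8\right) = 176640$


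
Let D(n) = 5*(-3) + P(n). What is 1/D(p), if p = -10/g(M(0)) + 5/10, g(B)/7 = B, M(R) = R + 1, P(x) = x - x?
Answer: -1/15 ≈ -0.066667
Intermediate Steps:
P(x) = 0
M(R) = 1 + R
g(B) = 7*B
p = -13/14 (p = -10*1/(7*(1 + 0)) + 5/10 = -10/(7*1) + 5*(⅒) = -10/7 + ½ = -13/14 ≈ -0.92857)
D(n) = -15 (D(n) = 5*(-3) + 0 = -15 + 0 = -15)
1/D(p) = 1/(-15) = -1/15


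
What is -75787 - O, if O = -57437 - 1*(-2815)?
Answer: -21165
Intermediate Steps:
O = -54622 (O = -57437 + 2815 = -54622)
-75787 - O = -75787 - 1*(-54622) = -75787 + 54622 = -21165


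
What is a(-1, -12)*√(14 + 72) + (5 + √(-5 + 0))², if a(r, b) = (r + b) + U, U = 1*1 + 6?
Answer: (5 + I*√5)² - 6*√86 ≈ -35.642 + 22.361*I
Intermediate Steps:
U = 7 (U = 1 + 6 = 7)
a(r, b) = 7 + b + r (a(r, b) = (r + b) + 7 = (b + r) + 7 = 7 + b + r)
a(-1, -12)*√(14 + 72) + (5 + √(-5 + 0))² = (7 - 12 - 1)*√(14 + 72) + (5 + √(-5 + 0))² = -6*√86 + (5 + √(-5))² = -6*√86 + (5 + I*√5)² = (5 + I*√5)² - 6*√86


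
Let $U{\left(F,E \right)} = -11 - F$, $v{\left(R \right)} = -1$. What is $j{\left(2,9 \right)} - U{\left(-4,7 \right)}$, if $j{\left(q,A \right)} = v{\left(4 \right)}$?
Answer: $6$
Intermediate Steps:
$j{\left(q,A \right)} = -1$
$j{\left(2,9 \right)} - U{\left(-4,7 \right)} = -1 - \left(-11 - -4\right) = -1 - \left(-11 + 4\right) = -1 - -7 = -1 + 7 = 6$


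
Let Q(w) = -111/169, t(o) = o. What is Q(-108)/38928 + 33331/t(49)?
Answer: 73093014651/107454256 ≈ 680.22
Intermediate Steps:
Q(w) = -111/169 (Q(w) = -111*1/169 = -111/169)
Q(-108)/38928 + 33331/t(49) = -111/169/38928 + 33331/49 = -111/169*1/38928 + 33331*(1/49) = -37/2192944 + 33331/49 = 73093014651/107454256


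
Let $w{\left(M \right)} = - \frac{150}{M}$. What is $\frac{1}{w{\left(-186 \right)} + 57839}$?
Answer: $\frac{31}{1793034} \approx 1.7289 \cdot 10^{-5}$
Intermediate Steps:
$\frac{1}{w{\left(-186 \right)} + 57839} = \frac{1}{- \frac{150}{-186} + 57839} = \frac{1}{\left(-150\right) \left(- \frac{1}{186}\right) + 57839} = \frac{1}{\frac{25}{31} + 57839} = \frac{1}{\frac{1793034}{31}} = \frac{31}{1793034}$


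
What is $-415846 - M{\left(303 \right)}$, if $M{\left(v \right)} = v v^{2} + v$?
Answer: $-28234276$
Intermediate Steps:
$M{\left(v \right)} = v + v^{3}$ ($M{\left(v \right)} = v^{3} + v = v + v^{3}$)
$-415846 - M{\left(303 \right)} = -415846 - \left(303 + 303^{3}\right) = -415846 - \left(303 + 27818127\right) = -415846 - 27818430 = -28234276$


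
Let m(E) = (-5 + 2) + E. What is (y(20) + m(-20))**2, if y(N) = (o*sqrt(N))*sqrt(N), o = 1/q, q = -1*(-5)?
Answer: 361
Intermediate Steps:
m(E) = -3 + E
q = 5
o = 1/5 ≈ 0.20000
y(N) = N/5 (y(N) = (sqrt(N)/5)*sqrt(N) = N/5)
(y(20) + m(-20))**2 = ((1/5)*20 + (-3 - 20))**2 = (4 - 23)**2 = (-19)**2 = 361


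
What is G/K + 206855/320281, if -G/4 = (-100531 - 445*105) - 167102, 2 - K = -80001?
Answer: 38116418087/2329403713 ≈ 16.363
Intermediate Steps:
K = 80003 (K = 2 - 1*(-80001) = 2 + 80001 = 80003)
G = 1257432 (G = -4*((-100531 - 445*105) - 167102) = -4*((-100531 - 46725) - 167102) = -4*(-147256 - 167102) = -4*(-314358) = 1257432)
G/K + 206855/320281 = 1257432/80003 + 206855/320281 = 1257432*(1/80003) + 206855*(1/320281) = 114312/7273 + 206855/320281 = 38116418087/2329403713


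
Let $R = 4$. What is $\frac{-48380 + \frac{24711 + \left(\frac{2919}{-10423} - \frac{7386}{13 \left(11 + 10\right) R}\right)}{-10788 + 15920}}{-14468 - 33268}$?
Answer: $\frac{22426119354985}{22129800743232} \approx 1.0134$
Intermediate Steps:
$\frac{-48380 + \frac{24711 + \left(\frac{2919}{-10423} - \frac{7386}{13 \left(11 + 10\right) R}\right)}{-10788 + 15920}}{-14468 - 33268} = \frac{-48380 + \frac{24711 + \left(\frac{2919}{-10423} - \frac{7386}{13 \left(11 + 10\right) 4}\right)}{-10788 + 15920}}{-14468 - 33268} = \frac{-48380 + \frac{24711 + \left(2919 \left(- \frac{1}{10423}\right) - \frac{7386}{13 \cdot 21 \cdot 4}\right)}{5132}}{-14468 - 33268} = \frac{-48380 + \left(24711 - \left(\frac{417}{1489} + \frac{7386}{273 \cdot 4}\right)\right) \frac{1}{5132}}{-47736} = \left(-48380 + \left(24711 - \left(\frac{417}{1489} + \frac{7386}{1092}\right)\right) \frac{1}{5132}\right) \left(- \frac{1}{47736}\right) = \left(-48380 + \left(24711 - \frac{1908853}{270998}\right) \frac{1}{5132}\right) \left(- \frac{1}{47736}\right) = \left(-48380 + \frac{6694722725}{270998} \cdot \frac{1}{5132}\right) \left(- \frac{1}{47736}\right) = \left(-48380 + \frac{6694722725}{1390761736}\right) \left(- \frac{1}{47736}\right) = \left(- \frac{67278358064955}{1390761736}\right) \left(- \frac{1}{47736}\right) = \frac{22426119354985}{22129800743232}$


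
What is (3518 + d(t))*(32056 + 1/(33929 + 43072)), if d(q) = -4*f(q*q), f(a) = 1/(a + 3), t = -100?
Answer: 86862384955061350/770241003 ≈ 1.1277e+8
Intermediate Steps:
f(a) = 1/(3 + a)
d(q) = -4/(3 + q**2) (d(q) = -4/(3 + q*q) = -4/(3 + q**2))
(3518 + d(t))*(32056 + 1/(33929 + 43072)) = (3518 - 4/(3 + (-100)**2))*(32056 + 1/(33929 + 43072)) = (3518 - 4/(3 + 10000))*(32056 + 1/77001) = (3518 - 4/10003)*(32056 + 1/77001) = (3518 - 4*1/10003)*(2468344057/77001) = (3518 - 4/10003)*(2468344057/77001) = (35190550/10003)*(2468344057/77001) = 86862384955061350/770241003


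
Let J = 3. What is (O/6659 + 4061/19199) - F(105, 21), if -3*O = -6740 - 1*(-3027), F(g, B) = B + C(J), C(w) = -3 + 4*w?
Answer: -11353740206/383538423 ≈ -29.603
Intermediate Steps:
F(g, B) = 9 + B (F(g, B) = B + (-3 + 4*3) = B + (-3 + 12) = B + 9 = 9 + B)
O = 3713/3 (O = -(-6740 - 1*(-3027))/3 = -(-6740 + 3027)/3 = -1/3*(-3713) = 3713/3 ≈ 1237.7)
(O/6659 + 4061/19199) - F(105, 21) = ((3713/3)/6659 + 4061/19199) - (9 + 21) = ((3713/3)*(1/6659) + 4061*(1/19199)) - 1*30 = (3713/19977 + 4061/19199) - 30 = 152412484/383538423 - 30 = -11353740206/383538423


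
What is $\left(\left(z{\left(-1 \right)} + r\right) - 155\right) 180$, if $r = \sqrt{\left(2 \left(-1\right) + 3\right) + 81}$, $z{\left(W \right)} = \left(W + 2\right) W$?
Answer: $-28080 + 180 \sqrt{82} \approx -26450.0$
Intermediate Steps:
$z{\left(W \right)} = W \left(2 + W\right)$ ($z{\left(W \right)} = \left(2 + W\right) W = W \left(2 + W\right)$)
$r = \sqrt{82}$ ($r = \sqrt{\left(-2 + 3\right) + 81} = \sqrt{1 + 81} = \sqrt{82} \approx 9.0554$)
$\left(\left(z{\left(-1 \right)} + r\right) - 155\right) 180 = \left(\left(- (2 - 1) + \sqrt{82}\right) - 155\right) 180 = \left(\left(\left(-1\right) 1 + \sqrt{82}\right) - 155\right) 180 = \left(\left(-1 + \sqrt{82}\right) - 155\right) 180 = \left(-156 + \sqrt{82}\right) 180 = -28080 + 180 \sqrt{82}$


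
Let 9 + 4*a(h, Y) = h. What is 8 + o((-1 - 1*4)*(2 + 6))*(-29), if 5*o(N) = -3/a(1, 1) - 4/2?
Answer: 109/10 ≈ 10.900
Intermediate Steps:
a(h, Y) = -9/4 + h/4
o(N) = -⅒ (o(N) = (-3/(-9/4 + (¼)*1) - 4/2)/5 = (-3/(-9/4 + ¼) - 4*½)/5 = (-3/(-2) - 2)/5 = (-3*(-½) - 2)/5 = (3/2 - 2)/5 = (⅕)*(-½) = -⅒)
8 + o((-1 - 1*4)*(2 + 6))*(-29) = 8 - ⅒*(-29) = 8 + 29/10 = 109/10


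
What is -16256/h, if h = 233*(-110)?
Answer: 8128/12815 ≈ 0.63426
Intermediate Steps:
h = -25630
-16256/h = -16256/(-25630) = -16256*(-1/25630) = 8128/12815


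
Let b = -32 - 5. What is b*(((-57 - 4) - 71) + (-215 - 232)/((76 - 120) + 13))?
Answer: 134865/31 ≈ 4350.5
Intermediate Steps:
b = -37
b*(((-57 - 4) - 71) + (-215 - 232)/((76 - 120) + 13)) = -37*(((-57 - 4) - 71) + (-215 - 232)/((76 - 120) + 13)) = -37*((-61 - 71) - 447/(-44 + 13)) = -37*(-132 - 447/(-31)) = -37*(-132 - 447*(-1/31)) = -37*(-132 + 447/31) = -37*(-3645/31) = 134865/31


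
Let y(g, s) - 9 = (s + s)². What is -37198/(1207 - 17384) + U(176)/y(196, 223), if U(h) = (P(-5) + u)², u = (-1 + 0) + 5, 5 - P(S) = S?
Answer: 1057540406/459715675 ≈ 2.3004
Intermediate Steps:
P(S) = 5 - S
y(g, s) = 9 + 4*s² (y(g, s) = 9 + (s + s)² = 9 + (2*s)² = 9 + 4*s²)
u = 4 (u = -1 + 5 = 4)
U(h) = 196 (U(h) = ((5 - 1*(-5)) + 4)² = ((5 + 5) + 4)² = (10 + 4)² = 14² = 196)
-37198/(1207 - 17384) + U(176)/y(196, 223) = -37198/(1207 - 17384) + 196/(9 + 4*223²) = -37198/(-16177) + 196/(9 + 4*49729) = -37198*(-1/16177) + 196/(9 + 198916) = 5314/2311 + 196/198925 = 1057540406/459715675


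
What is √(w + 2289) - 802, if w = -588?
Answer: -802 + 9*√21 ≈ -760.76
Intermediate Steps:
√(w + 2289) - 802 = √(-588 + 2289) - 802 = √1701 - 802 = 9*√21 - 802 = -802 + 9*√21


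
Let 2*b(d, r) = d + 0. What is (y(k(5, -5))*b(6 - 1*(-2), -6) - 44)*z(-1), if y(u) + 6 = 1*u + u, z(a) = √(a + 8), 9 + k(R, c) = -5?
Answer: -180*√7 ≈ -476.24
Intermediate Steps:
b(d, r) = d/2 (b(d, r) = (d + 0)/2 = d/2)
k(R, c) = -14 (k(R, c) = -9 - 5 = -14)
z(a) = √(8 + a)
y(u) = -6 + 2*u (y(u) = -6 + (1*u + u) = -6 + (u + u) = -6 + 2*u)
(y(k(5, -5))*b(6 - 1*(-2), -6) - 44)*z(-1) = ((-6 + 2*(-14))*((6 - 1*(-2))/2) - 44)*√(8 - 1) = ((-6 - 28)*((6 + 2)/2) - 44)*√7 = (-17*8 - 44)*√7 = (-34*4 - 44)*√7 = (-136 - 44)*√7 = -180*√7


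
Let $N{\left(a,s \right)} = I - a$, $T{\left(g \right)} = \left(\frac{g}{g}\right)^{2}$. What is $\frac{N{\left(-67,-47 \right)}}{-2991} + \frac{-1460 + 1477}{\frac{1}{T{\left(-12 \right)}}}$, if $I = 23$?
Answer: $\frac{16919}{997} \approx 16.97$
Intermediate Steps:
$T{\left(g \right)} = 1$ ($T{\left(g \right)} = 1^{2} = 1$)
$N{\left(a,s \right)} = 23 - a$
$\frac{N{\left(-67,-47 \right)}}{-2991} + \frac{-1460 + 1477}{\frac{1}{T{\left(-12 \right)}}} = \frac{23 - -67}{-2991} + \frac{-1460 + 1477}{1^{-1}} = \left(23 + 67\right) \left(- \frac{1}{2991}\right) + \frac{17}{1} = 90 \left(- \frac{1}{2991}\right) + 17 \cdot 1 = - \frac{30}{997} + 17 = \frac{16919}{997}$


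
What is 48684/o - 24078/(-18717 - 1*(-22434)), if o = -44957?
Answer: -421144358/55701723 ≈ -7.5607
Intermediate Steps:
48684/o - 24078/(-18717 - 1*(-22434)) = 48684/(-44957) - 24078/(-18717 - 1*(-22434)) = 48684*(-1/44957) - 24078/(-18717 + 22434) = -48684/44957 - 24078/3717 = -48684/44957 - 24078*1/3717 = -48684/44957 - 8026/1239 = -421144358/55701723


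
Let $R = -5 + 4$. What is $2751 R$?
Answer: $-2751$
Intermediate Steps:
$R = -1$
$2751 R = 2751 \left(-1\right) = -2751$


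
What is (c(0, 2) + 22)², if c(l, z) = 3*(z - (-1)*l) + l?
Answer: 784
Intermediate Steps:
c(l, z) = 3*z + 4*l (c(l, z) = 3*(z + l) + l = 3*(l + z) + l = (3*l + 3*z) + l = 3*z + 4*l)
(c(0, 2) + 22)² = ((3*2 + 4*0) + 22)² = ((6 + 0) + 22)² = (6 + 22)² = 28² = 784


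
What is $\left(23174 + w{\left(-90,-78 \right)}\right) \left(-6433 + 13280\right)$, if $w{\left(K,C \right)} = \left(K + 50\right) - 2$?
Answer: $158384804$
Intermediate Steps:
$w{\left(K,C \right)} = 48 + K$ ($w{\left(K,C \right)} = \left(50 + K\right) - 2 = 48 + K$)
$\left(23174 + w{\left(-90,-78 \right)}\right) \left(-6433 + 13280\right) = \left(23174 + \left(48 - 90\right)\right) \left(-6433 + 13280\right) = \left(23174 - 42\right) 6847 = 23132 \cdot 6847 = 158384804$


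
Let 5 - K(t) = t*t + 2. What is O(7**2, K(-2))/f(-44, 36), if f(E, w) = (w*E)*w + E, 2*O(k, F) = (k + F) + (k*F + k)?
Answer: -6/14267 ≈ -0.00042055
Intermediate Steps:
K(t) = 3 - t**2 (K(t) = 5 - (t*t + 2) = 5 - (t**2 + 2) = 5 - (2 + t**2) = 5 + (-2 - t**2) = 3 - t**2)
O(k, F) = k + F/2 + F*k/2 (O(k, F) = ((k + F) + (k*F + k))/2 = ((F + k) + (F*k + k))/2 = ((F + k) + (k + F*k))/2 = (F + 2*k + F*k)/2 = k + F/2 + F*k/2)
f(E, w) = E + E*w**2 (f(E, w) = (E*w)*w + E = E*w**2 + E = E + E*w**2)
O(7**2, K(-2))/f(-44, 36) = (7**2 + (3 - 1*(-2)**2)/2 + (1/2)*(3 - 1*(-2)**2)*7**2)/((-44*(1 + 36**2))) = (49 + (3 - 1*4)/2 + (1/2)*(3 - 1*4)*49)/((-44*(1 + 1296))) = (49 + (3 - 4)/2 + (1/2)*(3 - 4)*49)/((-44*1297)) = (49 + (1/2)*(-1) + (1/2)*(-1)*49)/(-57068) = (49 - 1/2 - 49/2)*(-1/57068) = 24*(-1/57068) = -6/14267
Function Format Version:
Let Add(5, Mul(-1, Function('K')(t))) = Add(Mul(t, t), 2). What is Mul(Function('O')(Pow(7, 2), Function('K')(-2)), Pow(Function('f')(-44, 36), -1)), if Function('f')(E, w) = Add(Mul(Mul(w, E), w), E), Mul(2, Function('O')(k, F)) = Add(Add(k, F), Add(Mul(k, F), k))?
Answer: Rational(-6, 14267) ≈ -0.00042055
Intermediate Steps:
Function('K')(t) = Add(3, Mul(-1, Pow(t, 2))) (Function('K')(t) = Add(5, Mul(-1, Add(Mul(t, t), 2))) = Add(5, Mul(-1, Add(Pow(t, 2), 2))) = Add(5, Mul(-1, Add(2, Pow(t, 2)))) = Add(5, Add(-2, Mul(-1, Pow(t, 2)))) = Add(3, Mul(-1, Pow(t, 2))))
Function('O')(k, F) = Add(k, Mul(Rational(1, 2), F), Mul(Rational(1, 2), F, k)) (Function('O')(k, F) = Mul(Rational(1, 2), Add(Add(k, F), Add(Mul(k, F), k))) = Mul(Rational(1, 2), Add(Add(F, k), Add(Mul(F, k), k))) = Mul(Rational(1, 2), Add(Add(F, k), Add(k, Mul(F, k)))) = Mul(Rational(1, 2), Add(F, Mul(2, k), Mul(F, k))) = Add(k, Mul(Rational(1, 2), F), Mul(Rational(1, 2), F, k)))
Function('f')(E, w) = Add(E, Mul(E, Pow(w, 2))) (Function('f')(E, w) = Add(Mul(Mul(E, w), w), E) = Add(Mul(E, Pow(w, 2)), E) = Add(E, Mul(E, Pow(w, 2))))
Mul(Function('O')(Pow(7, 2), Function('K')(-2)), Pow(Function('f')(-44, 36), -1)) = Mul(Add(Pow(7, 2), Mul(Rational(1, 2), Add(3, Mul(-1, Pow(-2, 2)))), Mul(Rational(1, 2), Add(3, Mul(-1, Pow(-2, 2))), Pow(7, 2))), Pow(Mul(-44, Add(1, Pow(36, 2))), -1)) = Mul(Add(49, Mul(Rational(1, 2), Add(3, Mul(-1, 4))), Mul(Rational(1, 2), Add(3, Mul(-1, 4)), 49)), Pow(Mul(-44, Add(1, 1296)), -1)) = Mul(Add(49, Mul(Rational(1, 2), Add(3, -4)), Mul(Rational(1, 2), Add(3, -4), 49)), Pow(Mul(-44, 1297), -1)) = Mul(Add(49, Mul(Rational(1, 2), -1), Mul(Rational(1, 2), -1, 49)), Pow(-57068, -1)) = Mul(Add(49, Rational(-1, 2), Rational(-49, 2)), Rational(-1, 57068)) = Mul(24, Rational(-1, 57068)) = Rational(-6, 14267)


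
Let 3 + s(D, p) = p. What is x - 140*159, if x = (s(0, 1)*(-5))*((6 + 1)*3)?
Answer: -22050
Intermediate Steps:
s(D, p) = -3 + p
x = 210 (x = ((-3 + 1)*(-5))*((6 + 1)*3) = (-2*(-5))*(7*3) = 10*21 = 210)
x - 140*159 = 210 - 140*159 = 210 - 22260 = -22050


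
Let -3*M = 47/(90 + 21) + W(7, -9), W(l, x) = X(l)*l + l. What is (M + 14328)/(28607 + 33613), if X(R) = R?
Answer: 4764961/20719260 ≈ 0.22998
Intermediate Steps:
W(l, x) = l + l² (W(l, x) = l*l + l = l² + l = l + l²)
M = -6263/333 (M = -(47/(90 + 21) + 7*(1 + 7))/3 = -(47/111 + 7*8)/3 = -(47*(1/111) + 56)/3 = -(47/111 + 56)/3 = -⅓*6263/111 = -6263/333 ≈ -18.808)
(M + 14328)/(28607 + 33613) = (-6263/333 + 14328)/(28607 + 33613) = (4764961/333)/62220 = (4764961/333)*(1/62220) = 4764961/20719260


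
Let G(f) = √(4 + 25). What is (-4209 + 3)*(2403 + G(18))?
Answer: -10107018 - 4206*√29 ≈ -1.0130e+7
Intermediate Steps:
G(f) = √29
(-4209 + 3)*(2403 + G(18)) = (-4209 + 3)*(2403 + √29) = -4206*(2403 + √29) = -10107018 - 4206*√29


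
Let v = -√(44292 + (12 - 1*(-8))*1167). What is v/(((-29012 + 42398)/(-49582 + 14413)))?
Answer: 23446*√4227/2231 ≈ 683.26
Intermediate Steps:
v = -4*√4227 (v = -√(44292 + (12 + 8)*1167) = -√(44292 + 20*1167) = -√(44292 + 23340) = -√67632 = -4*√4227 ≈ -260.06)
v/(((-29012 + 42398)/(-49582 + 14413))) = (-4*√4227)/(((-29012 + 42398)/(-49582 + 14413))) = (-4*√4227)/((13386/(-35169))) = (-4*√4227)/((13386*(-1/35169))) = (-4*√4227)/(-4462/11723) = -4*√4227*(-11723/4462) = 23446*√4227/2231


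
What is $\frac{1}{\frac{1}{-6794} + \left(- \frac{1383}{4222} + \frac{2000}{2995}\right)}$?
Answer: $\frac{4295469133}{1460728281} \approx 2.9406$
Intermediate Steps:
$\frac{1}{\frac{1}{-6794} + \left(- \frac{1383}{4222} + \frac{2000}{2995}\right)} = \frac{1}{- \frac{1}{6794} + \left(\left(-1383\right) \frac{1}{4222} + 2000 \cdot \frac{1}{2995}\right)} = \frac{1}{- \frac{1}{6794} + \left(- \frac{1383}{4222} + \frac{400}{599}\right)} = \frac{1}{- \frac{1}{6794} + \frac{860383}{2528978}} = \frac{1}{\frac{1460728281}{4295469133}} = \frac{4295469133}{1460728281}$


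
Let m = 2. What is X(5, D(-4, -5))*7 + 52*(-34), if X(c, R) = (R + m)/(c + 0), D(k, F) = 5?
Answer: -8791/5 ≈ -1758.2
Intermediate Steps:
X(c, R) = (2 + R)/c (X(c, R) = (R + 2)/(c + 0) = (2 + R)/c)
X(5, D(-4, -5))*7 + 52*(-34) = ((2 + 5)/5)*7 + 52*(-34) = ((1/5)*7)*7 - 1768 = (7/5)*7 - 1768 = 49/5 - 1768 = -8791/5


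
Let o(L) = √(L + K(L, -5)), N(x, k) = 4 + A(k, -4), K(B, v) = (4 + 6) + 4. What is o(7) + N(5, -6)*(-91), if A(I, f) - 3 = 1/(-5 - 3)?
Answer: -5005/8 + √21 ≈ -621.04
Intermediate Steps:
K(B, v) = 14 (K(B, v) = 10 + 4 = 14)
A(I, f) = 23/8 (A(I, f) = 3 + 1/(-5 - 3) = 3 + 1/(-8) = 3 - ⅛ = 23/8)
N(x, k) = 55/8 (N(x, k) = 4 + 23/8 = 55/8)
o(L) = √(14 + L) (o(L) = √(L + 14) = √(14 + L))
o(7) + N(5, -6)*(-91) = √(14 + 7) + (55/8)*(-91) = √21 - 5005/8 = -5005/8 + √21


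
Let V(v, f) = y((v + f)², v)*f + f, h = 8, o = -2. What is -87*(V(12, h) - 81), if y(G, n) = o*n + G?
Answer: -255345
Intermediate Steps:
y(G, n) = G - 2*n (y(G, n) = -2*n + G = G - 2*n)
V(v, f) = f + f*((f + v)² - 2*v) (V(v, f) = ((v + f)² - 2*v)*f + f = ((f + v)² - 2*v)*f + f = f*((f + v)² - 2*v) + f = f + f*((f + v)² - 2*v))
-87*(V(12, h) - 81) = -87*(8*(1 + (8 + 12)² - 2*12) - 81) = -87*(8*(1 + 20² - 24) - 81) = -87*(8*(1 + 400 - 24) - 81) = -87*(8*377 - 81) = -87*(3016 - 81) = -87*2935 = -255345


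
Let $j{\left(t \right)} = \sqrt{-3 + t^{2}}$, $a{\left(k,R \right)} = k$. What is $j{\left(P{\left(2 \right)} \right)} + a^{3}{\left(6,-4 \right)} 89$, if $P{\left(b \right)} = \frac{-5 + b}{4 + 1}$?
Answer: $19224 + \frac{i \sqrt{66}}{5} \approx 19224.0 + 1.6248 i$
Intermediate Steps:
$P{\left(b \right)} = -1 + \frac{b}{5}$ ($P{\left(b \right)} = \frac{-5 + b}{5} = \left(-5 + b\right) \frac{1}{5} = -1 + \frac{b}{5}$)
$j{\left(P{\left(2 \right)} \right)} + a^{3}{\left(6,-4 \right)} 89 = \sqrt{-3 + \left(-1 + \frac{1}{5} \cdot 2\right)^{2}} + 6^{3} \cdot 89 = \sqrt{-3 + \left(-1 + \frac{2}{5}\right)^{2}} + 216 \cdot 89 = \sqrt{-3 + \left(- \frac{3}{5}\right)^{2}} + 19224 = \sqrt{-3 + \frac{9}{25}} + 19224 = \sqrt{- \frac{66}{25}} + 19224 = \frac{i \sqrt{66}}{5} + 19224 = 19224 + \frac{i \sqrt{66}}{5}$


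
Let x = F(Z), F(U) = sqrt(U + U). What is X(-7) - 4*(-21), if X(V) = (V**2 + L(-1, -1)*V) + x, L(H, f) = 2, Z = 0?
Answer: 119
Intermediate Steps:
F(U) = sqrt(2)*sqrt(U) (F(U) = sqrt(2*U) = sqrt(2)*sqrt(U))
x = 0 (x = sqrt(2)*sqrt(0) = sqrt(2)*0 = 0)
X(V) = V**2 + 2*V (X(V) = (V**2 + 2*V) + 0 = V**2 + 2*V)
X(-7) - 4*(-21) = -7*(2 - 7) - 4*(-21) = -7*(-5) + 84 = 35 + 84 = 119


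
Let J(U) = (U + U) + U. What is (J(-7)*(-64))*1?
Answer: 1344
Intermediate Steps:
J(U) = 3*U (J(U) = 2*U + U = 3*U)
(J(-7)*(-64))*1 = ((3*(-7))*(-64))*1 = -21*(-64)*1 = 1344*1 = 1344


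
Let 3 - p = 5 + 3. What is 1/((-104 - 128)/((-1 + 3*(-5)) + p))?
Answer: 21/232 ≈ 0.090517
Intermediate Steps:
p = -5 (p = 3 - (5 + 3) = 3 - 1*8 = 3 - 8 = -5)
1/((-104 - 128)/((-1 + 3*(-5)) + p)) = 1/((-104 - 128)/((-1 + 3*(-5)) - 5)) = 1/(-232/((-1 - 15) - 5)) = 1/(-232/(-16 - 5)) = 1/(-232/(-21)) = 1/(-232*(-1/21)) = 1/(232/21) = 21/232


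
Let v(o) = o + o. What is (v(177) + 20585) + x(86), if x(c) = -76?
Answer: 20863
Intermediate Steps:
v(o) = 2*o
(v(177) + 20585) + x(86) = (2*177 + 20585) - 76 = (354 + 20585) - 76 = 20939 - 76 = 20863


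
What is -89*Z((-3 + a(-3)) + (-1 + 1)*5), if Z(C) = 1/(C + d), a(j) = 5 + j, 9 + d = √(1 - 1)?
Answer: 89/10 ≈ 8.9000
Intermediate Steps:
d = -9 (d = -9 + √(1 - 1) = -9 + √0 = -9 + 0 = -9)
Z(C) = 1/(-9 + C) (Z(C) = 1/(C - 9) = 1/(-9 + C))
-89*Z((-3 + a(-3)) + (-1 + 1)*5) = -89/(-9 + ((-3 + (5 - 3)) + (-1 + 1)*5)) = -89/(-9 + ((-3 + 2) + 0*5)) = -89/(-9 + (-1 + 0)) = -89/(-9 - 1) = -89/(-10) = -89*(-⅒) = 89/10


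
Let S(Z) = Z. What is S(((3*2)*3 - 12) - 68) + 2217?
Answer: 2155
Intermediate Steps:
S(((3*2)*3 - 12) - 68) + 2217 = (((3*2)*3 - 12) - 68) + 2217 = ((6*3 - 12) - 68) + 2217 = ((18 - 12) - 68) + 2217 = (6 - 68) + 2217 = -62 + 2217 = 2155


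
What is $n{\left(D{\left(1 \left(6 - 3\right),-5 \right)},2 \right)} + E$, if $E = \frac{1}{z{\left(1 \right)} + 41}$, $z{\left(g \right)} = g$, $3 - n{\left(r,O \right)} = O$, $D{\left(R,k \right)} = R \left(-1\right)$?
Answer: $\frac{43}{42} \approx 1.0238$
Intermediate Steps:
$D{\left(R,k \right)} = - R$
$n{\left(r,O \right)} = 3 - O$
$E = \frac{1}{42}$ ($E = \frac{1}{1 + 41} = \frac{1}{42} \approx 0.02381$)
$n{\left(D{\left(1 \left(6 - 3\right),-5 \right)},2 \right)} + E = \left(3 - 2\right) + \frac{1}{42} = 1 + \frac{1}{42} = \frac{43}{42}$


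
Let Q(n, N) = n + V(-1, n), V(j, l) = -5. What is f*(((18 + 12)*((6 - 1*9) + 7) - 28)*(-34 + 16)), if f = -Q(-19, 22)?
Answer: -39744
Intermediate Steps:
Q(n, N) = -5 + n (Q(n, N) = n - 5 = -5 + n)
f = 24 (f = -(-5 - 19) = -1*(-24) = 24)
f*(((18 + 12)*((6 - 1*9) + 7) - 28)*(-34 + 16)) = 24*(((18 + 12)*((6 - 1*9) + 7) - 28)*(-34 + 16)) = 24*((30*((6 - 9) + 7) - 28)*(-18)) = 24*((30*(-3 + 7) - 28)*(-18)) = 24*((30*4 - 28)*(-18)) = 24*((120 - 28)*(-18)) = 24*(92*(-18)) = 24*(-1656) = -39744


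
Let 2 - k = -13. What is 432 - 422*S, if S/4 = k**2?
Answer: -379368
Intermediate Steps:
k = 15 (k = 2 - 1*(-13) = 2 + 13 = 15)
S = 900 (S = 4*15**2 = 4*225 = 900)
432 - 422*S = 432 - 422*900 = 432 - 379800 = -379368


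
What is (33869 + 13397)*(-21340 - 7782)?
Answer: -1376480452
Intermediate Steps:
(33869 + 13397)*(-21340 - 7782) = 47266*(-29122) = -1376480452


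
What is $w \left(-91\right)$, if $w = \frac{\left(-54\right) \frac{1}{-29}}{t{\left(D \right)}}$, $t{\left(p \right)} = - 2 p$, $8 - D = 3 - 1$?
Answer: $\frac{819}{58} \approx 14.121$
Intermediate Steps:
$D = 6$ ($D = 8 - \left(3 - 1\right) = 8 - 2 = 6$)
$w = - \frac{9}{58}$ ($w = \frac{\left(-54\right) \frac{1}{-29}}{\left(-2\right) 6} = \frac{\left(-54\right) \left(- \frac{1}{29}\right)}{-12} = \frac{54}{29} \left(- \frac{1}{12}\right) = - \frac{9}{58} \approx -0.15517$)
$w \left(-91\right) = \left(- \frac{9}{58}\right) \left(-91\right) = \frac{819}{58}$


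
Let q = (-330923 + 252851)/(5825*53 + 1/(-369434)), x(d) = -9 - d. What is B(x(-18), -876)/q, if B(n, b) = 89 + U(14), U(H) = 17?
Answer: -6044836117397/14421225624 ≈ -419.16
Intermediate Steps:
B(n, b) = 106 (B(n, b) = 89 + 17 = 106)
q = -28842451248/114053511649 (q = -78072/(308725 - 1/369434) = -78072/114053511649/369434 = -78072*369434/114053511649 = -28842451248/114053511649 ≈ -0.25289)
B(x(-18), -876)/q = 106/(-28842451248/114053511649) = 106*(-114053511649/28842451248) = -6044836117397/14421225624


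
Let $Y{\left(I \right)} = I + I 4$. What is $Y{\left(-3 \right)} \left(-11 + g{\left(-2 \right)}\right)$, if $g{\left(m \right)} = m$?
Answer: $195$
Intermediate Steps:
$Y{\left(I \right)} = 5 I$ ($Y{\left(I \right)} = I + 4 I = 5 I$)
$Y{\left(-3 \right)} \left(-11 + g{\left(-2 \right)}\right) = 5 \left(-3\right) \left(-11 - 2\right) = \left(-15\right) \left(-13\right) = 195$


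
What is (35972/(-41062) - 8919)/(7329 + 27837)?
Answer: -183133975/721993146 ≈ -0.25365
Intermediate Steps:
(35972/(-41062) - 8919)/(7329 + 27837) = (35972*(-1/41062) - 8919)/35166 = (-17986/20531 - 8919)*(1/35166) = -183133975/20531*1/35166 = -183133975/721993146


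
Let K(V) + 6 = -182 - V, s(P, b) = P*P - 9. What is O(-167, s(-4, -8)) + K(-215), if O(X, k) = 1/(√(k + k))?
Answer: 27 + √14/14 ≈ 27.267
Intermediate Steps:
s(P, b) = -9 + P² (s(P, b) = P² - 9 = -9 + P²)
K(V) = -188 - V (K(V) = -6 + (-182 - V) = -188 - V)
O(X, k) = √2/(2*√k) (O(X, k) = 1/(√(2*k)) = 1/(√2*√k) = √2/(2*√k))
O(-167, s(-4, -8)) + K(-215) = √2/(2*√(-9 + (-4)²)) + (-188 - 1*(-215)) = √2/(2*√(-9 + 16)) + (-188 + 215) = √2/(2*√7) + 27 = √2*(√7/7)/2 + 27 = √14/14 + 27 = 27 + √14/14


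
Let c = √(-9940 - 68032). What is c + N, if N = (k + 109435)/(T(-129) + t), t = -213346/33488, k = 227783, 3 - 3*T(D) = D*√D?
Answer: 2*(-403312728*I - 12847*√19493 + 102856*I*√2514597)/(12847*I + 102856*√129) ≈ -7.5923 - 411.16*I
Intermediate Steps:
T(D) = 1 - D^(3/2)/3 (T(D) = 1 - D*√D/3 = 1 - D^(3/2)/3)
c = 2*I*√19493 (c = √(-77972) = 2*I*√19493 ≈ 279.23*I)
t = -15239/2392 (t = -213346*1/33488 = -15239/2392 ≈ -6.3708)
N = 337218/(-12847/2392 + 43*I*√129) (N = (227783 + 109435)/((1 - (-43)*I*√129) - 15239/2392) = 337218/((1 - (-43)*I*√129) - 15239/2392) = 337218/((1 + 43*I*√129) - 15239/2392) = 337218/(-12847/2392 + 43*I*√129) ≈ -7.5923 - 690.39*I)
c + N = 2*I*√19493 + (-10362717233232/1364902064353 - 82966267902336*I*√129/1364902064353) = -10362717233232/1364902064353 + 2*I*√19493 - 82966267902336*I*√129/1364902064353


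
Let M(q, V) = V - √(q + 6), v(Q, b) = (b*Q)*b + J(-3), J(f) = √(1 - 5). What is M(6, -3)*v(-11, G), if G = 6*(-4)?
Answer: 2*(3 + 2*√3)*(3168 - I) ≈ 40957.0 - 12.928*I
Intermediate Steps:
G = -24
J(f) = 2*I (J(f) = √(-4) = 2*I)
v(Q, b) = 2*I + Q*b² (v(Q, b) = (b*Q)*b + 2*I = (Q*b)*b + 2*I = Q*b² + 2*I = 2*I + Q*b²)
M(q, V) = V - √(6 + q)
M(6, -3)*v(-11, G) = (-3 - √(6 + 6))*(2*I - 11*(-24)²) = (-3 - √12)*(2*I - 11*576) = (-3 - 2*√3)*(2*I - 6336) = (-3 - 2*√3)*(-6336 + 2*I) = (-6336 + 2*I)*(-3 - 2*√3)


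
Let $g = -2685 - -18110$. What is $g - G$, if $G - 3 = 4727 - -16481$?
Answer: $-5786$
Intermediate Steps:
$G = 21211$ ($G = 3 + \left(4727 - -16481\right) = 3 + \left(4727 + 16481\right) = 3 + 21208 = 21211$)
$g = 15425$ ($g = -2685 + 18110 = 15425$)
$g - G = 15425 - 21211 = -5786$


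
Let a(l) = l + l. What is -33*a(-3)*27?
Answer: 5346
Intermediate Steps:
a(l) = 2*l
-33*a(-3)*27 = -66*(-3)*27 = -33*(-6)*27 = 198*27 = 5346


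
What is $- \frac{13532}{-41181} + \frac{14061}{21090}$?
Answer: $\frac{7787711}{7824390} \approx 0.99531$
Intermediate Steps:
$- \frac{13532}{-41181} + \frac{14061}{21090} = \left(-13532\right) \left(- \frac{1}{41181}\right) + 14061 \cdot \frac{1}{21090} = \frac{13532}{41181} + \frac{4687}{7030} = \frac{7787711}{7824390}$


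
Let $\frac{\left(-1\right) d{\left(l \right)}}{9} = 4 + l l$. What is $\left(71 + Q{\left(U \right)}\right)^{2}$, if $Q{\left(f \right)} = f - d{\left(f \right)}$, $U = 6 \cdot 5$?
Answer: $67848169$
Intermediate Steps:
$U = 30$
$d{\left(l \right)} = -36 - 9 l^{2}$ ($d{\left(l \right)} = - 9 \left(4 + l l\right) = - 9 \left(4 + l^{2}\right) = -36 - 9 l^{2}$)
$Q{\left(f \right)} = 36 + f + 9 f^{2}$ ($Q{\left(f \right)} = f - \left(-36 - 9 f^{2}\right) = f + \left(36 + 9 f^{2}\right) = 36 + f + 9 f^{2}$)
$\left(71 + Q{\left(U \right)}\right)^{2} = \left(71 + \left(36 + 30 + 9 \cdot 30^{2}\right)\right)^{2} = \left(71 + \left(36 + 30 + 9 \cdot 900\right)\right)^{2} = \left(71 + \left(36 + 30 + 8100\right)\right)^{2} = \left(71 + 8166\right)^{2} = 8237^{2} = 67848169$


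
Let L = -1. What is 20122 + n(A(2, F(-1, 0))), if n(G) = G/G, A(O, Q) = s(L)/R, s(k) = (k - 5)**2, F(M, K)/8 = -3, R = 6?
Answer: 20123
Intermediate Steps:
F(M, K) = -24 (F(M, K) = 8*(-3) = -24)
s(k) = (-5 + k)**2
A(O, Q) = 6 (A(O, Q) = (-5 - 1)**2/6 = (-6)**2*(1/6) = 36*(1/6) = 6)
n(G) = 1
20122 + n(A(2, F(-1, 0))) = 20122 + 1 = 20123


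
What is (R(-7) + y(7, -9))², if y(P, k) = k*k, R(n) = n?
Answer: 5476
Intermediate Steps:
y(P, k) = k²
(R(-7) + y(7, -9))² = (-7 + (-9)²)² = (-7 + 81)² = 74² = 5476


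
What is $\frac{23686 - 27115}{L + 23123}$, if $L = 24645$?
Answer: $- \frac{3429}{47768} \approx -0.071784$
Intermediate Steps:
$\frac{23686 - 27115}{L + 23123} = \frac{23686 - 27115}{24645 + 23123} = - \frac{3429}{47768}$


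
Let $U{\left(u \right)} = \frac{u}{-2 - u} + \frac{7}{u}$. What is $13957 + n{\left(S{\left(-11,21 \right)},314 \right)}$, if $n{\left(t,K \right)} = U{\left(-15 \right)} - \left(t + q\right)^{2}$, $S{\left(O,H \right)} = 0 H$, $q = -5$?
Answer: $\frac{2716424}{195} \approx 13930.0$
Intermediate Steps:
$U{\left(u \right)} = \frac{7}{u} + \frac{u}{-2 - u}$
$S{\left(O,H \right)} = 0$
$n{\left(t,K \right)} = - \frac{316}{195} - \left(-5 + t\right)^{2}$ ($n{\left(t,K \right)} = \frac{14 - \left(-15\right)^{2} + 7 \left(-15\right)}{\left(-15\right) \left(2 - 15\right)} - \left(t - 5\right)^{2} = - \frac{14 - 225 - 105}{15 \left(-13\right)} - \left(-5 + t\right)^{2} = \left(- \frac{1}{15}\right) \left(- \frac{1}{13}\right) \left(14 - 225 - 105\right) - \left(-5 + t\right)^{2} = \left(- \frac{1}{15}\right) \left(- \frac{1}{13}\right) \left(-316\right) - \left(-5 + t\right)^{2} = - \frac{316}{195} - \left(-5 + t\right)^{2}$)
$13957 + n{\left(S{\left(-11,21 \right)},314 \right)} = 13957 - \frac{5191}{195} = \frac{2716424}{195}$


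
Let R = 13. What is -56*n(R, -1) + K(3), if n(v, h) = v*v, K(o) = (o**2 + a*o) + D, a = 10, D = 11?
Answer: -9414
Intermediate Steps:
K(o) = 11 + o**2 + 10*o (K(o) = (o**2 + 10*o) + 11 = 11 + o**2 + 10*o)
n(v, h) = v**2
-56*n(R, -1) + K(3) = -56*13**2 + (11 + 3**2 + 10*3) = -56*169 + (11 + 9 + 30) = -9464 + 50 = -9414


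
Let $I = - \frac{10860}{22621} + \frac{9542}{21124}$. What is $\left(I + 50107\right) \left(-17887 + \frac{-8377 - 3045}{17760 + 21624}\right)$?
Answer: $- \frac{468541414849144026975}{522763528376} \approx -8.9628 \cdot 10^{8}$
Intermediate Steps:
$I = - \frac{6778529}{238923002}$ ($I = \left(-10860\right) \frac{1}{22621} + 9542 \cdot \frac{1}{21124} = - \frac{10860}{22621} + \frac{4771}{10562} = - \frac{6778529}{238923002} \approx -0.028371$)
$\left(I + 50107\right) \left(-17887 + \frac{-8377 - 3045}{17760 + 21624}\right) = \left(- \frac{6778529}{238923002} + 50107\right) \left(-17887 + \frac{-8377 - 3045}{17760 + 21624}\right) = \frac{11971708082685 \left(-17887 - \frac{11422}{39384}\right)}{238923002} = \frac{11971708082685 \left(-17887 - \frac{5711}{19692}\right)}{238923002} = \frac{11971708082685}{238923002} \left(- \frac{352236515}{19692}\right) = - \frac{468541414849144026975}{522763528376}$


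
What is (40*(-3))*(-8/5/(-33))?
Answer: -64/11 ≈ -5.8182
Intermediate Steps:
(40*(-3))*(-8/5/(-33)) = -120*(-8*⅕)*(-1)/33 = -(-192)*(-1)/33 = -120*8/165 = -64/11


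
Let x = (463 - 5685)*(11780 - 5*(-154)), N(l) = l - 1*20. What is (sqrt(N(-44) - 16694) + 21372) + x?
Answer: -65514728 + 21*I*sqrt(38) ≈ -6.5515e+7 + 129.45*I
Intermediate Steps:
N(l) = -20 + l (N(l) = l - 20 = -20 + l)
x = -65536100 (x = -5222*(11780 + 770) = -5222*12550 = -65536100)
(sqrt(N(-44) - 16694) + 21372) + x = (sqrt((-20 - 44) - 16694) + 21372) - 65536100 = (sqrt(-64 - 16694) + 21372) - 65536100 = (sqrt(-16758) + 21372) - 65536100 = (21*I*sqrt(38) + 21372) - 65536100 = (21372 + 21*I*sqrt(38)) - 65536100 = -65514728 + 21*I*sqrt(38)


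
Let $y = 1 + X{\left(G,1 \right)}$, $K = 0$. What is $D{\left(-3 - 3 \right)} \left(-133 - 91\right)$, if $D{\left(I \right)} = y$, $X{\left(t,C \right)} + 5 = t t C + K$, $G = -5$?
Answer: $-4704$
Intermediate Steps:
$X{\left(t,C \right)} = -5 + C t^{2}$ ($X{\left(t,C \right)} = -5 + \left(t t C + 0\right) = -5 + \left(t^{2} C + 0\right) = -5 + \left(C t^{2} + 0\right) = -5 + C t^{2}$)
$y = 21$ ($y = 1 - \left(5 - \left(-5\right)^{2}\right) = 1 + \left(-5 + 1 \cdot 25\right) = 1 + \left(-5 + 25\right) = 1 + 20 = 21$)
$D{\left(I \right)} = 21$
$D{\left(-3 - 3 \right)} \left(-133 - 91\right) = 21 \left(-133 - 91\right) = 21 \left(-224\right) = -4704$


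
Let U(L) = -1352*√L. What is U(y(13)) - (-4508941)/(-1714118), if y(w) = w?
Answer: -4508941/1714118 - 1352*√13 ≈ -4877.3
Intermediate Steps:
U(y(13)) - (-4508941)/(-1714118) = -1352*√13 - (-4508941)/(-1714118) = -1352*√13 - (-4508941)*(-1)/1714118 = -1352*√13 - 1*4508941/1714118 = -1352*√13 - 4508941/1714118 = -4508941/1714118 - 1352*√13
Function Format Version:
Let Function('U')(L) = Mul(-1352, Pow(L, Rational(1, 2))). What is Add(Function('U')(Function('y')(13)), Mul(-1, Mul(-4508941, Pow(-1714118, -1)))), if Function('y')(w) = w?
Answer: Add(Rational(-4508941, 1714118), Mul(-1352, Pow(13, Rational(1, 2)))) ≈ -4877.3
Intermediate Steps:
Add(Function('U')(Function('y')(13)), Mul(-1, Mul(-4508941, Pow(-1714118, -1)))) = Add(Mul(-1352, Pow(13, Rational(1, 2))), Mul(-1, Mul(-4508941, Pow(-1714118, -1)))) = Add(Mul(-1352, Pow(13, Rational(1, 2))), Mul(-1, Mul(-4508941, Rational(-1, 1714118)))) = Add(Mul(-1352, Pow(13, Rational(1, 2))), Mul(-1, Rational(4508941, 1714118))) = Add(Mul(-1352, Pow(13, Rational(1, 2))), Rational(-4508941, 1714118)) = Add(Rational(-4508941, 1714118), Mul(-1352, Pow(13, Rational(1, 2))))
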